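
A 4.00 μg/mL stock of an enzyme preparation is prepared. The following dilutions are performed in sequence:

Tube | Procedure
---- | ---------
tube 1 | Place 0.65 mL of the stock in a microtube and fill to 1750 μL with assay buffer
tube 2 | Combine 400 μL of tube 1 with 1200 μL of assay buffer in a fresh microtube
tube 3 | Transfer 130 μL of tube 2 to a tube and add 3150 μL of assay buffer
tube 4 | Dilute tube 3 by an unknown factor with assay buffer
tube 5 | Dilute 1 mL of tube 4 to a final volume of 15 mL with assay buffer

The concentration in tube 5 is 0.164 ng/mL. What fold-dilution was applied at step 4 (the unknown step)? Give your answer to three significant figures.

Step 1: 0.65 mL brought to 1750 μL → factor 1.75/0.65 = 2.6923
Step 2: 400 μL + 1200 μL = 1600 μL total → factor 1600/400 = 4
Step 3: 130 μL + 3150 μL = 3280 μL total → factor 3280/130 = 25.231
Step 4: unknown factor x
Step 5: 1 mL brought to 15 mL → factor 15/1 = 15
Product of known-step factors = 4075.7
Overall factor = 4.00 μg/mL / (0.164 ng/mL) = 24390
x = 24390 / 4075.7 = 5.98

5.98-fold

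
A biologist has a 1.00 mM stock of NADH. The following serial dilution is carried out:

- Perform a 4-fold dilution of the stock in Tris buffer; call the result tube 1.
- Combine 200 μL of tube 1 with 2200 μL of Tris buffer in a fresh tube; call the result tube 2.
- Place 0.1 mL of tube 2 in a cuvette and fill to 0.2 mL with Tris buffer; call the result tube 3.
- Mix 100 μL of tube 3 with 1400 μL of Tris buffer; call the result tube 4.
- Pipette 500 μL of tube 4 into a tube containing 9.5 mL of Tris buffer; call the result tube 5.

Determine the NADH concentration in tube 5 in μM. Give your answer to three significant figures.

0.0347 μM

Step 1: 4-fold → factor 4
Step 2: 200 μL + 2200 μL = 2400 μL total → factor 2400/200 = 12
Step 3: 0.1 mL brought to 0.2 mL → factor 0.2/0.1 = 2
Step 4: 100 μL + 1400 μL = 1500 μL total → factor 1500/100 = 15
Step 5: 500 μL + 9.5 mL = 10000 μL total → factor 10000/500 = 20
Overall dilution factor = 4 × 12 × 2 × 15 × 20 = 28800
Final = 1.00 mM / 28800 = 3.472 × 10^-5 mM = 0.0347 μM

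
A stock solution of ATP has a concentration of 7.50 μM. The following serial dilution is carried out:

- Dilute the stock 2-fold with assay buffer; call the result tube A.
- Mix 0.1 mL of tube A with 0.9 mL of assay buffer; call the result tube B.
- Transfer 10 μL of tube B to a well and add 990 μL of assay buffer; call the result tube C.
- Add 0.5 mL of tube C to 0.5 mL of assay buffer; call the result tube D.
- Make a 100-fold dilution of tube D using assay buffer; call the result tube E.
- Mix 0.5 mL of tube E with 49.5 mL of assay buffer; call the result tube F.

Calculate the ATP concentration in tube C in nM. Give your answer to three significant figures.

3.75 nM

Step 1: 2-fold → factor 2
Step 2: 0.1 mL + 0.9 mL = 1 mL total → factor 1/0.1 = 10
Step 3: 10 μL + 990 μL = 1000 μL total → factor 1000/10 = 100
Dilution factor through tube C = 2 × 10 × 100 = 2000
[tube C] = 7.50 μM / 2000 = 0.003750 μM = 3.75 nM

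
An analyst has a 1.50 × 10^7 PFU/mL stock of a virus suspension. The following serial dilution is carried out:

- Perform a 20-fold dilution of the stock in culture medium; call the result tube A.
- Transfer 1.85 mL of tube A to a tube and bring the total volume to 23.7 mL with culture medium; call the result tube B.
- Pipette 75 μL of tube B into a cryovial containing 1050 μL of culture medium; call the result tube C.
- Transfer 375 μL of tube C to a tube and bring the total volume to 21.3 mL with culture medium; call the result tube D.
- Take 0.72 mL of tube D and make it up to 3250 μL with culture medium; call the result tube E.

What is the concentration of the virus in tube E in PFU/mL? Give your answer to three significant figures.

Step 1: 20-fold → factor 20
Step 2: 1.85 mL brought to 23.7 mL → factor 23.7/1.85 = 12.811
Step 3: 75 μL + 1050 μL = 1125 μL total → factor 1125/75 = 15
Step 4: 375 μL brought to 21.3 mL → factor 21300/375 = 56.8
Step 5: 0.72 mL brought to 3250 μL → factor 3.25/0.72 = 4.5139
Overall dilution factor = 20 × 12.811 × 15 × 56.8 × 4.5139 = 9.8536 × 10^5
Final = 1.50 × 10^7 PFU/mL / 9.8536 × 10^5 = 15.2 PFU/mL

15.2 PFU/mL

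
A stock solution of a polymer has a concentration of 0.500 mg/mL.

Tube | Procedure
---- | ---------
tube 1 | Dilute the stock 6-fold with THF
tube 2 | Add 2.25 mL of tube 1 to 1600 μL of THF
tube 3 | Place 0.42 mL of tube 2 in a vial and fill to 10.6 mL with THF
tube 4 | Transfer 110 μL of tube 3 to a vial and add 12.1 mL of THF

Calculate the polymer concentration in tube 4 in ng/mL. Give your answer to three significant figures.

17.4 ng/mL

Step 1: 6-fold → factor 6
Step 2: 2.25 mL + 1600 μL = 3.85 mL total → factor 3.85/2.25 = 1.7111
Step 3: 0.42 mL brought to 10.6 mL → factor 10.6/0.42 = 25.238
Step 4: 110 μL + 12.1 mL = 12210 μL total → factor 12210/110 = 111
Dilution factor through tube 4 = 6 × 1.7111 × 25.238 × 111 = 28761
[tube 4] = 0.500 mg/mL / 28761 = 1.738 × 10^-5 mg/mL = 17.4 ng/mL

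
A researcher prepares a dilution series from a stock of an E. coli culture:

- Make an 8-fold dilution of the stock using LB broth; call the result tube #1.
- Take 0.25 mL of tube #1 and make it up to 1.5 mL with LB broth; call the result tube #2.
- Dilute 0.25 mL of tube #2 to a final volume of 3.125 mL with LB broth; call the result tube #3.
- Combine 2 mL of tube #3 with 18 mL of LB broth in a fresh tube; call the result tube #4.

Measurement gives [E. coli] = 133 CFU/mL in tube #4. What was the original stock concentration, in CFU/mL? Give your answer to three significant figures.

Step 1: 8-fold → factor 8
Step 2: 0.25 mL brought to 1.5 mL → factor 1.5/0.25 = 6
Step 3: 0.25 mL brought to 3.125 mL → factor 3.125/0.25 = 12.5
Step 4: 2 mL + 18 mL = 20 mL total → factor 20/2 = 10
Overall dilution factor = 8 × 6 × 12.5 × 10 = 6000
Stock = 133 CFU/mL × 6000 = 7.98 × 10^5 CFU/mL

7.98 × 10^5 CFU/mL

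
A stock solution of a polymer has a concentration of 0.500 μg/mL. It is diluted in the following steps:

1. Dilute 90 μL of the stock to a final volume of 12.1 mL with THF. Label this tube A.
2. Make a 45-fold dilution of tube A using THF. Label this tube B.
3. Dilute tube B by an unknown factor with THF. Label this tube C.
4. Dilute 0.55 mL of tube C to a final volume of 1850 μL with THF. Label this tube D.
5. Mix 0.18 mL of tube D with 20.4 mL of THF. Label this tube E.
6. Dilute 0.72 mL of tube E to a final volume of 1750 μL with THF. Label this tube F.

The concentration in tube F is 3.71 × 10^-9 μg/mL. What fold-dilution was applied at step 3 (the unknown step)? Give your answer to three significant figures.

23.8-fold

Step 1: 90 μL brought to 12.1 mL → factor 12100/90 = 134.44
Step 2: 45-fold → factor 45
Step 3: unknown factor x
Step 4: 0.55 mL brought to 1850 μL → factor 1.85/0.55 = 3.3636
Step 5: 0.18 mL + 20.4 mL = 20.58 mL total → factor 20.58/0.18 = 114.33
Step 6: 0.72 mL brought to 1750 μL → factor 1.75/0.72 = 2.4306
Product of known-step factors = 5.6551 × 10^6
Overall factor = 0.500 μg/mL / (3.71 × 10^-9 μg/mL) = 1.3477 × 10^8
x = 1.3477 × 10^8 / 5.6551 × 10^6 = 23.8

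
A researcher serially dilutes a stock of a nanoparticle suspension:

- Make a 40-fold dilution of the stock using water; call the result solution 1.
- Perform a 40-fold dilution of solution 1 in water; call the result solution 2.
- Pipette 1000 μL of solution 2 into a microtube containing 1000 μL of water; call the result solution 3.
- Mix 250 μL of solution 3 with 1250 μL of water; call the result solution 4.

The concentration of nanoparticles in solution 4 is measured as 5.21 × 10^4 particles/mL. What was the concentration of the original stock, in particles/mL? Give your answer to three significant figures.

1.00 × 10^9 particles/mL

Step 1: 40-fold → factor 40
Step 2: 40-fold → factor 40
Step 3: 1000 μL + 1000 μL = 2000 μL total → factor 2000/1000 = 2
Step 4: 250 μL + 1250 μL = 1500 μL total → factor 1500/250 = 6
Overall dilution factor = 40 × 40 × 2 × 6 = 19200
Stock = 5.21 × 10^4 particles/mL × 19200 = 1.00 × 10^9 particles/mL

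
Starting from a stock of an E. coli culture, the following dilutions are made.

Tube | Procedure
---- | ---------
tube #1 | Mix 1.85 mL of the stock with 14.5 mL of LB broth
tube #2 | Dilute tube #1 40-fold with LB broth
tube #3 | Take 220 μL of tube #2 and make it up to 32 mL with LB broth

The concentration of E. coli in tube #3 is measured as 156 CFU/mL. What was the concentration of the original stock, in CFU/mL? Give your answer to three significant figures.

Step 1: 1.85 mL + 14.5 mL = 16.35 mL total → factor 16.35/1.85 = 8.8378
Step 2: 40-fold → factor 40
Step 3: 220 μL brought to 32 mL → factor 32000/220 = 145.45
Overall dilution factor = 8.8378 × 40 × 145.45 = 51420
Stock = 156 CFU/mL × 51420 = 8.02 × 10^6 CFU/mL

8.02 × 10^6 CFU/mL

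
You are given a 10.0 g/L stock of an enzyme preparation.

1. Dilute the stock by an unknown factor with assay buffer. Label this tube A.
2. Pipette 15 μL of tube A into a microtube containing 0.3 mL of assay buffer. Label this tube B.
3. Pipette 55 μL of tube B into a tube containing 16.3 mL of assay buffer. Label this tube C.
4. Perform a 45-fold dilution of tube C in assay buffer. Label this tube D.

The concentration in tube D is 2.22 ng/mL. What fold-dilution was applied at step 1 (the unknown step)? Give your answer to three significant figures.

16.0-fold

Step 1: unknown factor x
Step 2: 15 μL + 0.3 mL = 315 μL total → factor 315/15 = 21
Step 3: 55 μL + 16.3 mL = 16355 μL total → factor 16355/55 = 297.36
Step 4: 45-fold → factor 45
Product of known-step factors = 2.8101 × 10^5
Overall factor = 10.0 g/L / (2.22 ng/mL) = 4.5045 × 10^6
x = 4.5045 × 10^6 / 2.8101 × 10^5 = 16.0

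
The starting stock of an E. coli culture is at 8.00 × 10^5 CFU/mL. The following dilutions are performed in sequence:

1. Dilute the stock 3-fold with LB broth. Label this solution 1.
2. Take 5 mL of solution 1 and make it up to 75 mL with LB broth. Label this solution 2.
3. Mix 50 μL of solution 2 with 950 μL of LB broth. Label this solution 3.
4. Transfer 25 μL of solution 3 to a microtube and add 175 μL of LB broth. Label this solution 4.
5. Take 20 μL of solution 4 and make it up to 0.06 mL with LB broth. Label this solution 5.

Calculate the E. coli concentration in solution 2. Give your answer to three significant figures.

Step 1: 3-fold → factor 3
Step 2: 5 mL brought to 75 mL → factor 75/5 = 15
Dilution factor through solution 2 = 3 × 15 = 45
[solution 2] = 8.00 × 10^5 CFU/mL / 45 = 1.78 × 10^4 CFU/mL

1.78 × 10^4 CFU/mL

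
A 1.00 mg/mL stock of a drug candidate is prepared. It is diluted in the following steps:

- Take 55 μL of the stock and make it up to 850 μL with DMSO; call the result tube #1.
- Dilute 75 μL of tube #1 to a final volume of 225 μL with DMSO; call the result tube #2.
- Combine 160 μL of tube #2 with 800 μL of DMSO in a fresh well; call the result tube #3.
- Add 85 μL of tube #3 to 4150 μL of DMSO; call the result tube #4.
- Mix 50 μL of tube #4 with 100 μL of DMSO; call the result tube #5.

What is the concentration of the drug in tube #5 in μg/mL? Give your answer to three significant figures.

0.0241 μg/mL

Step 1: 55 μL brought to 850 μL → factor 850/55 = 15.455
Step 2: 75 μL brought to 225 μL → factor 225/75 = 3
Step 3: 160 μL + 800 μL = 960 μL total → factor 960/160 = 6
Step 4: 85 μL + 4150 μL = 4235 μL total → factor 4235/85 = 49.824
Step 5: 50 μL + 100 μL = 150 μL total → factor 150/50 = 3
Overall dilution factor = 15.455 × 3 × 6 × 49.824 × 3 = 41580
Final = 1.00 mg/mL / 41580 = 2.405 × 10^-5 mg/mL = 0.0241 μg/mL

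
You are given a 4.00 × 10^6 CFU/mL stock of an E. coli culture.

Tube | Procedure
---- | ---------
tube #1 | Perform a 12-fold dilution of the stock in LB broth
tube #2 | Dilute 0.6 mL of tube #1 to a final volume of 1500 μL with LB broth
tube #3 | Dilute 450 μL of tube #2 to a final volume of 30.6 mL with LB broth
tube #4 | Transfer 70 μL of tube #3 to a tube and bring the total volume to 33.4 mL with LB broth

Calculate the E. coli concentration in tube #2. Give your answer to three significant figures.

1.33 × 10^5 CFU/mL

Step 1: 12-fold → factor 12
Step 2: 0.6 mL brought to 1500 μL → factor 1.5/0.6 = 2.5
Dilution factor through tube #2 = 12 × 2.5 = 30
[tube #2] = 4.00 × 10^6 CFU/mL / 30 = 1.33 × 10^5 CFU/mL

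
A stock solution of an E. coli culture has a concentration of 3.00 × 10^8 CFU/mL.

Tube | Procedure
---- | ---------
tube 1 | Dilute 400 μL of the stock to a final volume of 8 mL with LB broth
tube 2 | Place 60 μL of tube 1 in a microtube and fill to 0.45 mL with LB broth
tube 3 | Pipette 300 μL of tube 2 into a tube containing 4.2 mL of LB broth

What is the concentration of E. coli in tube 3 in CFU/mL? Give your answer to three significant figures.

Step 1: 400 μL brought to 8 mL → factor 8000/400 = 20
Step 2: 60 μL brought to 0.45 mL → factor 450/60 = 7.5
Step 3: 300 μL + 4.2 mL = 4500 μL total → factor 4500/300 = 15
Overall dilution factor = 20 × 7.5 × 15 = 2250
Final = 3.00 × 10^8 CFU/mL / 2250 = 1.33 × 10^5 CFU/mL

1.33 × 10^5 CFU/mL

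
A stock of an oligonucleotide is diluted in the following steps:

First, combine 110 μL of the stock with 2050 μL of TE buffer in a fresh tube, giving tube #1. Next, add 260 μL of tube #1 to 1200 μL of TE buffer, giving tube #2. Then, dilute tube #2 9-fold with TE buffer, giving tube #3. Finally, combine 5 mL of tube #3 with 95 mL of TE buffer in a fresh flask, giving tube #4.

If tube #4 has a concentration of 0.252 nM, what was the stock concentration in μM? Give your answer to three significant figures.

Step 1: 110 μL + 2050 μL = 2160 μL total → factor 2160/110 = 19.636
Step 2: 260 μL + 1200 μL = 1460 μL total → factor 1460/260 = 5.6154
Step 3: 9-fold → factor 9
Step 4: 5 mL + 95 mL = 100 mL total → factor 100/5 = 20
Overall dilution factor = 19.636 × 5.6154 × 9 × 20 = 19848
Stock = 0.252 nM × 19848 = 5002 nM = 5.00 μM

5.00 μM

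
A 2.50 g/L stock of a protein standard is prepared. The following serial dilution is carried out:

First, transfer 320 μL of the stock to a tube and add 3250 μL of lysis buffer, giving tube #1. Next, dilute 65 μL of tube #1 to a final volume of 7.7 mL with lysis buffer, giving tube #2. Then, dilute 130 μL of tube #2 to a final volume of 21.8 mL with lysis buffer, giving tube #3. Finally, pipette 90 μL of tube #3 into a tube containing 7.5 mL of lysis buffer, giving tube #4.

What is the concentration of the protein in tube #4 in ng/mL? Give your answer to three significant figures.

0.134 ng/mL

Step 1: 320 μL + 3250 μL = 3570 μL total → factor 3570/320 = 11.156
Step 2: 65 μL brought to 7.7 mL → factor 7700/65 = 118.46
Step 3: 130 μL brought to 21.8 mL → factor 21800/130 = 167.69
Step 4: 90 μL + 7.5 mL = 7590 μL total → factor 7590/90 = 84.333
Overall dilution factor = 11.156 × 118.46 × 167.69 × 84.333 = 1.869 × 10^7
Final = 2.50 g/L / 1.869 × 10^7 = 1.338 × 10^-7 g/L = 0.134 ng/mL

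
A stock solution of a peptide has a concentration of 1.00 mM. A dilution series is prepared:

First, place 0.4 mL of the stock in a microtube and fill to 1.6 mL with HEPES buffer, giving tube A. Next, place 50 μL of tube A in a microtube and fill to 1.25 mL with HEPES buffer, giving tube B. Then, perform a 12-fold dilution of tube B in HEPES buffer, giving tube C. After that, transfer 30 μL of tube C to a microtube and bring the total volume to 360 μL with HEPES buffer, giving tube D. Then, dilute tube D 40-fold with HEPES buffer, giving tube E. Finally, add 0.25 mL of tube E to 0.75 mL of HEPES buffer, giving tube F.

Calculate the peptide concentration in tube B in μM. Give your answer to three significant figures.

10.0 μM

Step 1: 0.4 mL brought to 1.6 mL → factor 1.6/0.4 = 4
Step 2: 50 μL brought to 1.25 mL → factor 1250/50 = 25
Dilution factor through tube B = 4 × 25 = 100
[tube B] = 1.00 mM / 100 = 0.01000 mM = 10.0 μM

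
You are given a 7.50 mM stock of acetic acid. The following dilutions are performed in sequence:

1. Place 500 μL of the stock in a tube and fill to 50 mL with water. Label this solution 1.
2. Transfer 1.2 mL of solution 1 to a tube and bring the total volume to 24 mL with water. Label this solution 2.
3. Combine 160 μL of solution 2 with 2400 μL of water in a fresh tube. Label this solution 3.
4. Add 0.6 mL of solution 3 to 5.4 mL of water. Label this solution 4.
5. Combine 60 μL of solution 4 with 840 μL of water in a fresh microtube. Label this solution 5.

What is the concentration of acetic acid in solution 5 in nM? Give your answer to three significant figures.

Step 1: 500 μL brought to 50 mL → factor 50000/500 = 100
Step 2: 1.2 mL brought to 24 mL → factor 24/1.2 = 20
Step 3: 160 μL + 2400 μL = 2560 μL total → factor 2560/160 = 16
Step 4: 0.6 mL + 5.4 mL = 6 mL total → factor 6/0.6 = 10
Step 5: 60 μL + 840 μL = 900 μL total → factor 900/60 = 15
Overall dilution factor = 100 × 20 × 16 × 10 × 15 = 4.8 × 10^6
Final = 7.50 mM / 4.8 × 10^6 = 1.563 × 10^-6 mM = 1.56 nM

1.56 nM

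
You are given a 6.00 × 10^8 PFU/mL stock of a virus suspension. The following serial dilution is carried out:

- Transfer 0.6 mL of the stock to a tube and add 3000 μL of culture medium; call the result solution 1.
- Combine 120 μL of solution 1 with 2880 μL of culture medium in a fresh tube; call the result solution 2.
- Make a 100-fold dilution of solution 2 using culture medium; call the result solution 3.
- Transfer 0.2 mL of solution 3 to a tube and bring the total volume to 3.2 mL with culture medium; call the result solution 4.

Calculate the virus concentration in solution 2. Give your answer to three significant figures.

Step 1: 0.6 mL + 3000 μL = 3.6 mL total → factor 3.6/0.6 = 6
Step 2: 120 μL + 2880 μL = 3000 μL total → factor 3000/120 = 25
Dilution factor through solution 2 = 6 × 25 = 150
[solution 2] = 6.00 × 10^8 PFU/mL / 150 = 4.00 × 10^6 PFU/mL

4.00 × 10^6 PFU/mL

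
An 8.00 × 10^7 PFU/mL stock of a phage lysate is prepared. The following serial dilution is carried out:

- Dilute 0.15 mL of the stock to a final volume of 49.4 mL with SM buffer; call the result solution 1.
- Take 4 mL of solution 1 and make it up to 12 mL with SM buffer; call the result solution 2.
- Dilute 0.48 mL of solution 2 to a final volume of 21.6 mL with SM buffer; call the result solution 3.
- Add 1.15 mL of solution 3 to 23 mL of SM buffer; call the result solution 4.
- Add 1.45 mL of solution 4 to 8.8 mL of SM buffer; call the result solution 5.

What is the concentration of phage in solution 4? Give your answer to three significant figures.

Step 1: 0.15 mL brought to 49.4 mL → factor 49.4/0.15 = 329.33
Step 2: 4 mL brought to 12 mL → factor 12/4 = 3
Step 3: 0.48 mL brought to 21.6 mL → factor 21.6/0.48 = 45
Step 4: 1.15 mL + 23 mL = 24.15 mL total → factor 24.15/1.15 = 21
Dilution factor through solution 4 = 329.33 × 3 × 45 × 21 = 9.3366 × 10^5
[solution 4] = 8.00 × 10^7 PFU/mL / 9.3366 × 10^5 = 85.7 PFU/mL

85.7 PFU/mL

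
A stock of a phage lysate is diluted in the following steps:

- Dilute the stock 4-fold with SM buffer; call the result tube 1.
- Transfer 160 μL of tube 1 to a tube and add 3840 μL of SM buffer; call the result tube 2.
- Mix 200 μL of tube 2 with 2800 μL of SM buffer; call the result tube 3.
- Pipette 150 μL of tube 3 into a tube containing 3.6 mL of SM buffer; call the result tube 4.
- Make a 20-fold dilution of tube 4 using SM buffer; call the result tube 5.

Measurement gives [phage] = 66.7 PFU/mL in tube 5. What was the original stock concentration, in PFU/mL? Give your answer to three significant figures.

Step 1: 4-fold → factor 4
Step 2: 160 μL + 3840 μL = 4000 μL total → factor 4000/160 = 25
Step 3: 200 μL + 2800 μL = 3000 μL total → factor 3000/200 = 15
Step 4: 150 μL + 3.6 mL = 3750 μL total → factor 3750/150 = 25
Step 5: 20-fold → factor 20
Overall dilution factor = 4 × 25 × 15 × 25 × 20 = 7.5 × 10^5
Stock = 66.7 PFU/mL × 7.5 × 10^5 = 5.00 × 10^7 PFU/mL

5.00 × 10^7 PFU/mL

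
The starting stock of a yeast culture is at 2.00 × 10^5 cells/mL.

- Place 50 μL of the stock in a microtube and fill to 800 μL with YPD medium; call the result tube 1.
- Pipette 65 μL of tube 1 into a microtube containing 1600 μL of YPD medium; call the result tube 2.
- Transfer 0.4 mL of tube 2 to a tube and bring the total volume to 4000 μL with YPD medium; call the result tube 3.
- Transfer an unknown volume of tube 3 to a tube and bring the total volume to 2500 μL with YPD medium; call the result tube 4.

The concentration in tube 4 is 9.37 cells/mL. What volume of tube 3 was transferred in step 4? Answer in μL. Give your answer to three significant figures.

480 μL

Step 1: 50 μL brought to 800 μL → factor 800/50 = 16
Step 2: 65 μL + 1600 μL = 1665 μL total → factor 1665/65 = 25.615
Step 3: 0.4 mL brought to 4000 μL → factor 4/0.4 = 10
Step 4: v brought to 2500 μL → factor = 2500 μL/v
Product of known-step factors = 4098.5
Overall factor = 2.00 × 10^5 cells/mL / (9.37 cells/mL) = 21345
Step-4 factor = 21345 / 4098.5 = 5.208
v = 2500 μL / 5.208 = 480 μL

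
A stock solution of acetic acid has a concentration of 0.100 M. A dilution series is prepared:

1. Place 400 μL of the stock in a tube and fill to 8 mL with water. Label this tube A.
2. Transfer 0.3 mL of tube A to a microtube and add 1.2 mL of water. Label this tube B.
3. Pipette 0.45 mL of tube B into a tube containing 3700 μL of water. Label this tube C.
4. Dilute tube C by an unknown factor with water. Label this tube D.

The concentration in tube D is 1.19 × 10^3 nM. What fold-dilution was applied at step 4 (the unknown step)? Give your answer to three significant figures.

91.1-fold

Step 1: 400 μL brought to 8 mL → factor 8000/400 = 20
Step 2: 0.3 mL + 1.2 mL = 1.5 mL total → factor 1.5/0.3 = 5
Step 3: 0.45 mL + 3700 μL = 4.15 mL total → factor 4.15/0.45 = 9.2222
Step 4: unknown factor x
Product of known-step factors = 922.22
Overall factor = 0.100 M / (1.19 × 10^3 nM) = 84034
x = 84034 / 922.22 = 91.1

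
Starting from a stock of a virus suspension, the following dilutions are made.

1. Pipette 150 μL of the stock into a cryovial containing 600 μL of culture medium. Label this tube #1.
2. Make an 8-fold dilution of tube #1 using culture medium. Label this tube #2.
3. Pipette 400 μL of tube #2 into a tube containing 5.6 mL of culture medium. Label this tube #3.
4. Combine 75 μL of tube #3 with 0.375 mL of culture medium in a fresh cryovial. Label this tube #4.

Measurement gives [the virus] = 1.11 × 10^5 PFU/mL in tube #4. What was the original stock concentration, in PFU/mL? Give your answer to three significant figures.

4.00 × 10^8 PFU/mL

Step 1: 150 μL + 600 μL = 750 μL total → factor 750/150 = 5
Step 2: 8-fold → factor 8
Step 3: 400 μL + 5.6 mL = 6000 μL total → factor 6000/400 = 15
Step 4: 75 μL + 0.375 mL = 450 μL total → factor 450/75 = 6
Overall dilution factor = 5 × 8 × 15 × 6 = 3600
Stock = 1.11 × 10^5 PFU/mL × 3600 = 4.00 × 10^8 PFU/mL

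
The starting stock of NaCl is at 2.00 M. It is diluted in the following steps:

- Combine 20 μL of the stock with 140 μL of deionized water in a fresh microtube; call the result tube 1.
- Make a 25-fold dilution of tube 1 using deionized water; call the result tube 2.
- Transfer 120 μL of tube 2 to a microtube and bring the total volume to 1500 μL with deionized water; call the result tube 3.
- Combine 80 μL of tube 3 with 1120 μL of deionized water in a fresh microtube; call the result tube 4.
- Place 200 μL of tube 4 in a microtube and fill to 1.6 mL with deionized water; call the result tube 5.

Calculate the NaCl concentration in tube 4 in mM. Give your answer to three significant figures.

Step 1: 20 μL + 140 μL = 160 μL total → factor 160/20 = 8
Step 2: 25-fold → factor 25
Step 3: 120 μL brought to 1500 μL → factor 1500/120 = 12.5
Step 4: 80 μL + 1120 μL = 1200 μL total → factor 1200/80 = 15
Dilution factor through tube 4 = 8 × 25 × 12.5 × 15 = 37500
[tube 4] = 2.00 M / 37500 = 5.333 × 10^-5 M = 0.0533 mM

0.0533 mM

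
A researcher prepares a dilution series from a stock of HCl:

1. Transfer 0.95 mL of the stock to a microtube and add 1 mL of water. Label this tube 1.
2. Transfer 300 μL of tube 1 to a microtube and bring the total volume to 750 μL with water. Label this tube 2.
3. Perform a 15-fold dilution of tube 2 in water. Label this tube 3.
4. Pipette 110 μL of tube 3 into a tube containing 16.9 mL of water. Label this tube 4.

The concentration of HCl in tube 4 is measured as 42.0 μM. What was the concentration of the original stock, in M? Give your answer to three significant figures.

Step 1: 0.95 mL + 1 mL = 1.95 mL total → factor 1.95/0.95 = 2.0526
Step 2: 300 μL brought to 750 μL → factor 750/300 = 2.5
Step 3: 15-fold → factor 15
Step 4: 110 μL + 16.9 mL = 17010 μL total → factor 17010/110 = 154.64
Overall dilution factor = 2.0526 × 2.5 × 15 × 154.64 = 11903
Stock = 42.0 μM × 11903 = 4.999 × 10^5 μM = 0.500 M

0.500 M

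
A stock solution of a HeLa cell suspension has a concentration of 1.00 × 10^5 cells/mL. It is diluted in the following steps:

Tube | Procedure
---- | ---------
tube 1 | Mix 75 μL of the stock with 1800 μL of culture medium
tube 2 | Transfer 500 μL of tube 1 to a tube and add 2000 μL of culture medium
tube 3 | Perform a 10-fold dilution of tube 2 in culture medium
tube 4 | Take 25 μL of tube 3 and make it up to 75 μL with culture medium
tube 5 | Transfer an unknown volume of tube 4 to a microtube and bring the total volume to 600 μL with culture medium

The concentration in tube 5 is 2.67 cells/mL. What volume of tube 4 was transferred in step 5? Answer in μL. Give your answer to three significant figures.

60.1 μL

Step 1: 75 μL + 1800 μL = 1875 μL total → factor 1875/75 = 25
Step 2: 500 μL + 2000 μL = 2500 μL total → factor 2500/500 = 5
Step 3: 10-fold → factor 10
Step 4: 25 μL brought to 75 μL → factor 75/25 = 3
Step 5: v brought to 600 μL → factor = 600 μL/v
Product of known-step factors = 3750
Overall factor = 1.00 × 10^5 cells/mL / (2.67 cells/mL) = 37453
Step-5 factor = 37453 / 3750 = 9.9875
v = 600 μL / 9.9875 = 60.1 μL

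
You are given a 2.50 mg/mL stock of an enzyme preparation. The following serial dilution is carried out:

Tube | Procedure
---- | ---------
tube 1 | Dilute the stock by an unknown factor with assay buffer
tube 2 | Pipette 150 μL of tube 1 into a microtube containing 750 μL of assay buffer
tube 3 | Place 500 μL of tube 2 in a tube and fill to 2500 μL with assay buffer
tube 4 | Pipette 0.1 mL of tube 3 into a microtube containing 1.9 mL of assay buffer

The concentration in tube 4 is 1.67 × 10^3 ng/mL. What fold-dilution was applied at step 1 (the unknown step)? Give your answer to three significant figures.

Step 1: unknown factor x
Step 2: 150 μL + 750 μL = 900 μL total → factor 900/150 = 6
Step 3: 500 μL brought to 2500 μL → factor 2500/500 = 5
Step 4: 0.1 mL + 1.9 mL = 2 mL total → factor 2/0.1 = 20
Product of known-step factors = 600
Overall factor = 2.50 mg/mL / (1.67 × 10^3 ng/mL) = 1497
x = 1497 / 600 = 2.50

2.50-fold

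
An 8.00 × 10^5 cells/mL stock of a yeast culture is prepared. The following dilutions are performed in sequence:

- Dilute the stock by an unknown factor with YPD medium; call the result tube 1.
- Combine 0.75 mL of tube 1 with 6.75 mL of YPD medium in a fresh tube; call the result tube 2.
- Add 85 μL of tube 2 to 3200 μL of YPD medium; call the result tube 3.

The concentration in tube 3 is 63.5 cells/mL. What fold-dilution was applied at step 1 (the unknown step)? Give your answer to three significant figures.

Step 1: unknown factor x
Step 2: 0.75 mL + 6.75 mL = 7.5 mL total → factor 7.5/0.75 = 10
Step 3: 85 μL + 3200 μL = 3285 μL total → factor 3285/85 = 38.647
Product of known-step factors = 386.47
Overall factor = 8.00 × 10^5 cells/mL / (63.5 cells/mL) = 12598
x = 12598 / 386.47 = 32.6

32.6-fold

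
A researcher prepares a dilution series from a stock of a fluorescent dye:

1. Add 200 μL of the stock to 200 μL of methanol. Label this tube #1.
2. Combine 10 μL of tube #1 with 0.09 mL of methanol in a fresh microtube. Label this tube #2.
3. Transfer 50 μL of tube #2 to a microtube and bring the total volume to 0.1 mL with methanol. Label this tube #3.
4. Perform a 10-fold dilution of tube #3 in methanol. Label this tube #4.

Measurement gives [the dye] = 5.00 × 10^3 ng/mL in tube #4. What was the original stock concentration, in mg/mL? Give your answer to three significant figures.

Step 1: 200 μL + 200 μL = 400 μL total → factor 400/200 = 2
Step 2: 10 μL + 0.09 mL = 100 μL total → factor 100/10 = 10
Step 3: 50 μL brought to 0.1 mL → factor 100/50 = 2
Step 4: 10-fold → factor 10
Overall dilution factor = 2 × 10 × 2 × 10 = 400
Stock = 5.00 × 10^3 ng/mL × 400 = 2.000 × 10^6 ng/mL = 2.00 mg/mL

2.00 mg/mL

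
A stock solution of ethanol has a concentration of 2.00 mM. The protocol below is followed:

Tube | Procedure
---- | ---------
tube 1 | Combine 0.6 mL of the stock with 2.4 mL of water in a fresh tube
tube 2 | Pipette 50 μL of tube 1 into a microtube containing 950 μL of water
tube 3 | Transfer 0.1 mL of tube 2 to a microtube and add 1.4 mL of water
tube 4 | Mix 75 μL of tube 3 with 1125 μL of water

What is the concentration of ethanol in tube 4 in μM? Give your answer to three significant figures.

0.0833 μM

Step 1: 0.6 mL + 2.4 mL = 3 mL total → factor 3/0.6 = 5
Step 2: 50 μL + 950 μL = 1000 μL total → factor 1000/50 = 20
Step 3: 0.1 mL + 1.4 mL = 1.5 mL total → factor 1.5/0.1 = 15
Step 4: 75 μL + 1125 μL = 1200 μL total → factor 1200/75 = 16
Overall dilution factor = 5 × 20 × 15 × 16 = 24000
Final = 2.00 mM / 24000 = 8.333 × 10^-5 mM = 0.0833 μM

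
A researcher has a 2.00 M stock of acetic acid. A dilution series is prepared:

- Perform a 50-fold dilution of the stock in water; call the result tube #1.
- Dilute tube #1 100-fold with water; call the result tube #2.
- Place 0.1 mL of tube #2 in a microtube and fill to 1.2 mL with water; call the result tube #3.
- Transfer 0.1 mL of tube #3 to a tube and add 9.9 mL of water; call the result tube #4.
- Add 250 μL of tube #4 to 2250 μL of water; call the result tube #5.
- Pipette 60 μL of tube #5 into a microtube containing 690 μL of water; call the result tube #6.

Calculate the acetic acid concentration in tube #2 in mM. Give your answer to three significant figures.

0.400 mM

Step 1: 50-fold → factor 50
Step 2: 100-fold → factor 100
Dilution factor through tube #2 = 50 × 100 = 5000
[tube #2] = 2.00 M / 5000 = 0.0004000 M = 0.400 mM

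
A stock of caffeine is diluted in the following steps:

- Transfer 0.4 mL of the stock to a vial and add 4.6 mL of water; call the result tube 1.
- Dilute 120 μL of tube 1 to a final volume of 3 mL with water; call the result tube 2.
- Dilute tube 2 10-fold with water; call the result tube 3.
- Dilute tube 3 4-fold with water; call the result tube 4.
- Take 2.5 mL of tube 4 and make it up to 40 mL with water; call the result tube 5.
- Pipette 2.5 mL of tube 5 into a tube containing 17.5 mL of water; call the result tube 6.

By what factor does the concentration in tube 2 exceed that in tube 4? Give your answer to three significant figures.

40.0

Step 1: 0.4 mL + 4.6 mL = 5 mL total → factor 5/0.4 = 12.5
Step 2: 120 μL brought to 3 mL → factor 3000/120 = 25
Step 3: 10-fold → factor 10
Step 4: 4-fold → factor 4
Dilution factor to tube 2 = 312.5; to tube 4 = 12500
[tube 2]/[tube 4] = (factor to tube 4)/(factor to tube 2) = 12500/312.5 = 40.0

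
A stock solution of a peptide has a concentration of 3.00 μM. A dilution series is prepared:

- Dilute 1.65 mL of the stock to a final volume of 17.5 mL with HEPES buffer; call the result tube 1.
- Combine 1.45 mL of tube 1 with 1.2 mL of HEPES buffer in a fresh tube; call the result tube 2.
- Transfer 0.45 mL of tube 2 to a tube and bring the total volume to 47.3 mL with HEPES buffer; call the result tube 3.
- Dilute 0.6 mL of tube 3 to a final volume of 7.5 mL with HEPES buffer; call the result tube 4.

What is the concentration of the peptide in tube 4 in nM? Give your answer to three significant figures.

0.118 nM

Step 1: 1.65 mL brought to 17.5 mL → factor 17.5/1.65 = 10.606
Step 2: 1.45 mL + 1.2 mL = 2.65 mL total → factor 2.65/1.45 = 1.8276
Step 3: 0.45 mL brought to 47.3 mL → factor 47.3/0.45 = 105.11
Step 4: 0.6 mL brought to 7.5 mL → factor 7.5/0.6 = 12.5
Overall dilution factor = 10.606 × 1.8276 × 105.11 × 12.5 = 25468
Final = 3.00 μM / 25468 = 0.0001178 μM = 0.118 nM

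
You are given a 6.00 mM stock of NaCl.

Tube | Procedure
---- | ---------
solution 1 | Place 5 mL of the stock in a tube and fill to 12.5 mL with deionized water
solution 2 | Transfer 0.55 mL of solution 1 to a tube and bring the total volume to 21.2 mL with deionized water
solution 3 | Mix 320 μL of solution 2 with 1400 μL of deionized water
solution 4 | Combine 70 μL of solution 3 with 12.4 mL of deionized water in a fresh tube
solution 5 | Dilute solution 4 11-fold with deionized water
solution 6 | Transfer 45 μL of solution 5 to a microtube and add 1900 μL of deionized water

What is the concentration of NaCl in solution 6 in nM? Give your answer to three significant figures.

Step 1: 5 mL brought to 12.5 mL → factor 12.5/5 = 2.5
Step 2: 0.55 mL brought to 21.2 mL → factor 21.2/0.55 = 38.545
Step 3: 320 μL + 1400 μL = 1720 μL total → factor 1720/320 = 5.375
Step 4: 70 μL + 12.4 mL = 12470 μL total → factor 12470/70 = 178.14
Step 5: 11-fold → factor 11
Step 6: 45 μL + 1900 μL = 1945 μL total → factor 1945/45 = 43.222
Overall dilution factor = 2.5 × 38.545 × 5.375 × 178.14 × 11 × 43.222 = 4.3869 × 10^7
Final = 6.00 mM / 4.3869 × 10^7 = 1.368 × 10^-7 mM = 0.137 nM

0.137 nM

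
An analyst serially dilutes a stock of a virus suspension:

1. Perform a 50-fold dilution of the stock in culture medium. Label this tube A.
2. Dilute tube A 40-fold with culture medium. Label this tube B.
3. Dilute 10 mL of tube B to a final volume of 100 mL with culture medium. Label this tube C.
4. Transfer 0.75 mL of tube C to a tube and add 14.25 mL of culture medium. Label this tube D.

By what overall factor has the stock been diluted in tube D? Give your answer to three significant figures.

4.00 × 10^5

Step 1: 50-fold → factor 50
Step 2: 40-fold → factor 40
Step 3: 10 mL brought to 100 mL → factor 100/10 = 10
Step 4: 0.75 mL + 14.25 mL = 15 mL total → factor 15/0.75 = 20
Overall dilution factor = 50 × 40 × 10 × 20 = 4 × 10^5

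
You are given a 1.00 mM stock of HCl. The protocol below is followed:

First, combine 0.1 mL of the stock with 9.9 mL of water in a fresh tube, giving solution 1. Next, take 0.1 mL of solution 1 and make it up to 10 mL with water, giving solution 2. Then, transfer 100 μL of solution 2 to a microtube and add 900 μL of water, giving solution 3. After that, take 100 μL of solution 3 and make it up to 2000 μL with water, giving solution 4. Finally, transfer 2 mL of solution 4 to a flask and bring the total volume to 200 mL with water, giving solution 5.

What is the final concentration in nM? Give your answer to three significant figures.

Step 1: 0.1 mL + 9.9 mL = 10 mL total → factor 10/0.1 = 100
Step 2: 0.1 mL brought to 10 mL → factor 10/0.1 = 100
Step 3: 100 μL + 900 μL = 1000 μL total → factor 1000/100 = 10
Step 4: 100 μL brought to 2000 μL → factor 2000/100 = 20
Step 5: 2 mL brought to 200 mL → factor 200/2 = 100
Overall dilution factor = 100 × 100 × 10 × 20 × 100 = 2 × 10^8
Final = 1.00 mM / 2 × 10^8 = 5.000 × 10^-9 mM = 0.00500 nM

0.00500 nM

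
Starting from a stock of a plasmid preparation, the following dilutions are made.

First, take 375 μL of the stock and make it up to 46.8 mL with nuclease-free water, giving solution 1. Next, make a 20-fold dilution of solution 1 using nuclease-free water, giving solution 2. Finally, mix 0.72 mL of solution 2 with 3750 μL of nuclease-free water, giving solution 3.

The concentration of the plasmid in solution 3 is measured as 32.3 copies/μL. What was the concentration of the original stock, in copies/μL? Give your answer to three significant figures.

5.01 × 10^5 copies/μL

Step 1: 375 μL brought to 46.8 mL → factor 46800/375 = 124.8
Step 2: 20-fold → factor 20
Step 3: 0.72 mL + 3750 μL = 4.47 mL total → factor 4.47/0.72 = 6.2083
Overall dilution factor = 124.8 × 20 × 6.2083 = 15496
Stock = 32.3 copies/μL × 15496 = 5.01 × 10^5 copies/μL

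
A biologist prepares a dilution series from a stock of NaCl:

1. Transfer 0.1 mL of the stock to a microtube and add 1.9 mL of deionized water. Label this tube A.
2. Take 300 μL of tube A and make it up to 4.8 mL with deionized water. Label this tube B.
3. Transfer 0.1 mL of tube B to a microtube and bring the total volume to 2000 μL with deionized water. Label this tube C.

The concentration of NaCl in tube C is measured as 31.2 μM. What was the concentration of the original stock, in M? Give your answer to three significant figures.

Step 1: 0.1 mL + 1.9 mL = 2 mL total → factor 2/0.1 = 20
Step 2: 300 μL brought to 4.8 mL → factor 4800/300 = 16
Step 3: 0.1 mL brought to 2000 μL → factor 2/0.1 = 20
Overall dilution factor = 20 × 16 × 20 = 6400
Stock = 31.2 μM × 6400 = 1.997 × 10^5 μM = 0.200 M

0.200 M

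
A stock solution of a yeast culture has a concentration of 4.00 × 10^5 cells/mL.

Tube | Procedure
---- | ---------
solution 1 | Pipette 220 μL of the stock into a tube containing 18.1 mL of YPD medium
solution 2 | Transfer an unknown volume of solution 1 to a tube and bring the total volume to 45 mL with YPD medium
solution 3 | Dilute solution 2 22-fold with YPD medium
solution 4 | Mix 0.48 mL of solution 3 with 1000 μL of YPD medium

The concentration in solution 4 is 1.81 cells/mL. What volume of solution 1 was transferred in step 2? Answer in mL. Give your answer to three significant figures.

1.15 mL

Step 1: 220 μL + 18.1 mL = 18320 μL total → factor 18320/220 = 83.273
Step 2: v brought to 45 mL → factor = 45 mL/v
Step 3: 22-fold → factor 22
Step 4: 0.48 mL + 1000 μL = 1.48 mL total → factor 1.48/0.48 = 3.0833
Product of known-step factors = 5648.7
Overall factor = 4.00 × 10^5 cells/mL / (1.81 cells/mL) = 2.2099 × 10^5
Step-2 factor = 2.2099 × 10^5 / 5648.7 = 39.123
v = 45 mL / 39.123 = 1.15 mL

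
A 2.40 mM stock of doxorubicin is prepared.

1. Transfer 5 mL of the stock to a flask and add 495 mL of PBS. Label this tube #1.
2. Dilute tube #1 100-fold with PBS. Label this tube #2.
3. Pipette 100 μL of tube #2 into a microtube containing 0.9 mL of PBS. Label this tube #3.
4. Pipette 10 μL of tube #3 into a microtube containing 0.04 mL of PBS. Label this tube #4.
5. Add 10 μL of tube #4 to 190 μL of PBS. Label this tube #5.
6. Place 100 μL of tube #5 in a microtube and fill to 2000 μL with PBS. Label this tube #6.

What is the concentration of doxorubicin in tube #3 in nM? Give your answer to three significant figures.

24.0 nM

Step 1: 5 mL + 495 mL = 500 mL total → factor 500/5 = 100
Step 2: 100-fold → factor 100
Step 3: 100 μL + 0.9 mL = 1000 μL total → factor 1000/100 = 10
Dilution factor through tube #3 = 100 × 100 × 10 = 1 × 10^5
[tube #3] = 2.40 mM / 1 × 10^5 = 2.400 × 10^-5 mM = 24.0 nM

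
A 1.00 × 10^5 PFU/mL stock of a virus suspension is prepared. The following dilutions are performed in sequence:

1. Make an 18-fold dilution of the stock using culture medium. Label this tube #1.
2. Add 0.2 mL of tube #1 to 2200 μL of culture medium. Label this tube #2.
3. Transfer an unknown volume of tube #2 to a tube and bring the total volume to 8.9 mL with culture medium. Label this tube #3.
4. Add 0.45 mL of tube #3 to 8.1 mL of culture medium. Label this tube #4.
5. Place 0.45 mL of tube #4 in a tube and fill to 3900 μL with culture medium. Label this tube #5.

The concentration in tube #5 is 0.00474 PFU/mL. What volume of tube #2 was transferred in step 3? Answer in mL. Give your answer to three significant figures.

0.0150 mL

Step 1: 18-fold → factor 18
Step 2: 0.2 mL + 2200 μL = 2.4 mL total → factor 2.4/0.2 = 12
Step 3: v brought to 8.9 mL → factor = 8.9 mL/v
Step 4: 0.45 mL + 8.1 mL = 8.55 mL total → factor 8.55/0.45 = 19
Step 5: 0.45 mL brought to 3900 μL → factor 3.9/0.45 = 8.6667
Product of known-step factors = 35568
Overall factor = 1.00 × 10^5 PFU/mL / (0.00474 PFU/mL) = 2.1097 × 10^7
Step-3 factor = 2.1097 × 10^7 / 35568 = 593.15
v = 8.9 mL / 593.15 = 0.0150 mL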